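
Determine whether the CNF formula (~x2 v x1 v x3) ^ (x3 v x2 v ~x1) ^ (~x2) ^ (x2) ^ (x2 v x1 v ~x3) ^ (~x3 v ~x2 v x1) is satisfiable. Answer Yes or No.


Check all 8 possible truth assignments.
Number of satisfying assignments found: 0.
The formula is unsatisfiable.

No


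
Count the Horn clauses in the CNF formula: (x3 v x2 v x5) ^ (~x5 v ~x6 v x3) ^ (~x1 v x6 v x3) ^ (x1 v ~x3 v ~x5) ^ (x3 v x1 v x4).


A Horn clause has at most one positive literal.
Clause 1: 3 positive lit(s) -> not Horn
Clause 2: 1 positive lit(s) -> Horn
Clause 3: 2 positive lit(s) -> not Horn
Clause 4: 1 positive lit(s) -> Horn
Clause 5: 3 positive lit(s) -> not Horn
Total Horn clauses = 2.

2


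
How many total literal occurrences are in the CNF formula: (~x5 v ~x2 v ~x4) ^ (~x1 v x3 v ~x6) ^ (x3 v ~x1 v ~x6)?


Clause lengths: 3, 3, 3.
Sum = 3 + 3 + 3 = 9.

9


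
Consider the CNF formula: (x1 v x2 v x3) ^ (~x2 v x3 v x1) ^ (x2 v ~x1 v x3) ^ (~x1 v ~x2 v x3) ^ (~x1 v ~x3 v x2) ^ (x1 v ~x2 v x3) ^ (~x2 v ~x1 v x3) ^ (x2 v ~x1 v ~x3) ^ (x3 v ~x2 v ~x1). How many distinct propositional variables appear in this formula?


Identify each distinct variable in the formula.
Variables found: x1, x2, x3.
Total distinct variables = 3.

3


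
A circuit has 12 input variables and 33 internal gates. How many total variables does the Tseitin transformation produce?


The Tseitin transformation introduces one auxiliary variable per gate.
Total variables = inputs + gates = 12 + 33 = 45.

45


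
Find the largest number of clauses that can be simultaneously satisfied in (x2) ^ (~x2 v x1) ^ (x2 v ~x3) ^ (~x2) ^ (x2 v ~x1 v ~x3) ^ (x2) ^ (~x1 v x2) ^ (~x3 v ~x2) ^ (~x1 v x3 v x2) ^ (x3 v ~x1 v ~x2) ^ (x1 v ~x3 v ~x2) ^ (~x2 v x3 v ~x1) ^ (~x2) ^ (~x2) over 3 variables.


Enumerate all 8 truth assignments.
For each, count how many of the 14 clauses are satisfied.
The formula is not fully satisfiable, so the maximum is below 14.
Maximum simultaneously satisfiable clauses = 12.

12


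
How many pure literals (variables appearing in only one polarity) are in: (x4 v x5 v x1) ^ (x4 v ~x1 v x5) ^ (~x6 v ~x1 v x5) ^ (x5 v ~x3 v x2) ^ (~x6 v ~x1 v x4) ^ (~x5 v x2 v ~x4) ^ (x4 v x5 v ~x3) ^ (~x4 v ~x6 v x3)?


A pure literal appears in only one polarity across all clauses.
Pure literals: x2 (positive only), x6 (negative only).
Count = 2.

2


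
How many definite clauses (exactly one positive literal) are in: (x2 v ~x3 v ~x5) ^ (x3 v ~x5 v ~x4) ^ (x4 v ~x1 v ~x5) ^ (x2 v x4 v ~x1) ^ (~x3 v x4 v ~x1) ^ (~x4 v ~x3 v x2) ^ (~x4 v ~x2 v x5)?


A definite clause has exactly one positive literal.
Clause 1: 1 positive -> definite
Clause 2: 1 positive -> definite
Clause 3: 1 positive -> definite
Clause 4: 2 positive -> not definite
Clause 5: 1 positive -> definite
Clause 6: 1 positive -> definite
Clause 7: 1 positive -> definite
Definite clause count = 6.

6


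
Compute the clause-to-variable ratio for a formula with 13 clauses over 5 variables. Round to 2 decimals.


Clause-to-variable ratio = clauses / variables.
13 / 5 = 2.6.

2.6


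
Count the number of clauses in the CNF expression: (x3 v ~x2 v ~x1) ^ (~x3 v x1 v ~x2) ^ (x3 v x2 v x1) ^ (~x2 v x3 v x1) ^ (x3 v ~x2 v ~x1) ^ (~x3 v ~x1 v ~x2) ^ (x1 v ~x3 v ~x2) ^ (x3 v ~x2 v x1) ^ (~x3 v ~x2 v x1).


Each group enclosed in parentheses joined by ^ is one clause.
Counting the conjuncts: 9 clauses.

9


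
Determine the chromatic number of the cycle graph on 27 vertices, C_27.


An odd cycle cannot be 2-colored: alternating two colors around the cycle returns to the start with a conflict.
Since 27 is odd, three colors are required (and three suffice).
Chromatic number = 3.

3


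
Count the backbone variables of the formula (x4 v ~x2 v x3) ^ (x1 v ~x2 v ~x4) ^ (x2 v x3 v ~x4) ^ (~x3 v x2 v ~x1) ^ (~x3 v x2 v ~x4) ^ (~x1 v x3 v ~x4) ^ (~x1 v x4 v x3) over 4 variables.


Find all satisfying assignments: 5 model(s).
Check which variables have the same value in every model.
No variable is fixed across all models.
Backbone size = 0.

0


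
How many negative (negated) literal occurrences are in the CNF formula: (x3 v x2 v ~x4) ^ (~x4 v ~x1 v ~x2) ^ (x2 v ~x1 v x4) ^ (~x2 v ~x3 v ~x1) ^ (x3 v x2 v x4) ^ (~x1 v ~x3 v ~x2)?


Scan each clause for negated literals.
Clause 1: 1 negative; Clause 2: 3 negative; Clause 3: 1 negative; Clause 4: 3 negative; Clause 5: 0 negative; Clause 6: 3 negative.
Total negative literal occurrences = 11.

11


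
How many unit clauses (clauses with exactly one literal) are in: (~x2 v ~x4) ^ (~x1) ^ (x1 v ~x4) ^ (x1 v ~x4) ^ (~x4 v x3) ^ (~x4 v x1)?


A unit clause contains exactly one literal.
Unit clauses found: (~x1).
Count = 1.

1


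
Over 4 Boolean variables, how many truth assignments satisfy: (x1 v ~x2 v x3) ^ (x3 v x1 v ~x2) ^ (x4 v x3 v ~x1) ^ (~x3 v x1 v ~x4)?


Enumerate all 16 truth assignments over 4 variables.
Test each against every clause.
Satisfying assignments found: 10.

10


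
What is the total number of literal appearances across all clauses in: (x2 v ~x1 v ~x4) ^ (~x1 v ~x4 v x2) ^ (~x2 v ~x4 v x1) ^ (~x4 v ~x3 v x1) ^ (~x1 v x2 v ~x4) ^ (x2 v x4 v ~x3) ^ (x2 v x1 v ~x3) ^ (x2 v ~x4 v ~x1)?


Clause lengths: 3, 3, 3, 3, 3, 3, 3, 3.
Sum = 3 + 3 + 3 + 3 + 3 + 3 + 3 + 3 = 24.

24


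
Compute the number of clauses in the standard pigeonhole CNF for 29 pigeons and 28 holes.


The PHP encoding has two parts:
1) At-least-one-hole clauses: 29 (one per pigeon, each with 28 literals).
2) At-most-one-pigeon-per-hole clauses: 28 holes * C(29,2) = 28 * 406 = 11368.
Total clauses = 29 + 11368 = 11397.

11397


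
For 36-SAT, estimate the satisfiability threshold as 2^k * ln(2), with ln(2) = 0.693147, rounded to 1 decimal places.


Using the asymptotic formula: threshold ~ 2^k * ln(2).
2^36 = 68719476736.
68719476736 * 0.693147 = 47632699141.1.

47632699141.1


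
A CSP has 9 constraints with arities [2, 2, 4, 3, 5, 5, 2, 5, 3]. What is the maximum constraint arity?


The arities are: 2, 2, 4, 3, 5, 5, 2, 5, 3.
Scan for the maximum value.
Maximum arity = 5.

5


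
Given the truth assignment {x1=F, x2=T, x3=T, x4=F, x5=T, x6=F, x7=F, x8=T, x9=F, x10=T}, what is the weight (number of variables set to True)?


The weight is the number of variables assigned True.
True variables: x2, x3, x5, x8, x10.
Weight = 5.

5


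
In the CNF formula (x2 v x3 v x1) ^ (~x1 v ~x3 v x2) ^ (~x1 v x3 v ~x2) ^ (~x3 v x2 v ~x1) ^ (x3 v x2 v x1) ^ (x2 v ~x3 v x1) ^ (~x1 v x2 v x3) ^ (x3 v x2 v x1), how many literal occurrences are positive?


Scan each clause for unnegated literals.
Clause 1: 3 positive; Clause 2: 1 positive; Clause 3: 1 positive; Clause 4: 1 positive; Clause 5: 3 positive; Clause 6: 2 positive; Clause 7: 2 positive; Clause 8: 3 positive.
Total positive literal occurrences = 16.

16


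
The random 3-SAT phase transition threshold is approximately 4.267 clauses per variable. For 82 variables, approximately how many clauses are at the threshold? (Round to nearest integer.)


The 3-SAT phase transition occurs at approximately 4.267 clauses per variable.
m = 4.267 * 82 = 349.894.
Rounded to nearest integer: 350.

350


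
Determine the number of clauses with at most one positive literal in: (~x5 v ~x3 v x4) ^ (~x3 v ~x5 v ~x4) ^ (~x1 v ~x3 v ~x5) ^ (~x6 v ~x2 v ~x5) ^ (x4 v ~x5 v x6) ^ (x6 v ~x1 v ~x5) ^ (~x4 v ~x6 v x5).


A Horn clause has at most one positive literal.
Clause 1: 1 positive lit(s) -> Horn
Clause 2: 0 positive lit(s) -> Horn
Clause 3: 0 positive lit(s) -> Horn
Clause 4: 0 positive lit(s) -> Horn
Clause 5: 2 positive lit(s) -> not Horn
Clause 6: 1 positive lit(s) -> Horn
Clause 7: 1 positive lit(s) -> Horn
Total Horn clauses = 6.

6


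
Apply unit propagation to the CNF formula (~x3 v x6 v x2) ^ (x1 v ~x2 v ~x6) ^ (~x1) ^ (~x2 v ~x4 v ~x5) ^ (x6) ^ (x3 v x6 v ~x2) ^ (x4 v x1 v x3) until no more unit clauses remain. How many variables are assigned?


Unit propagation repeatedly assigns the literal in any unit clause, then simplifies.
Assignments in order: x1 = F, x6 = T, x2 = F.
No further unit clauses remain.
Total variables assigned = 3.

3


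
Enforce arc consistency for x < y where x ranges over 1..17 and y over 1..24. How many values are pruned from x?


For the constraint x < y, x needs a supporting value in y's domain.
x can be at most 23 (one less than y's maximum).
Valid x values from domain: 17 out of 17.
Pruned = 17 - 17 = 0.

0


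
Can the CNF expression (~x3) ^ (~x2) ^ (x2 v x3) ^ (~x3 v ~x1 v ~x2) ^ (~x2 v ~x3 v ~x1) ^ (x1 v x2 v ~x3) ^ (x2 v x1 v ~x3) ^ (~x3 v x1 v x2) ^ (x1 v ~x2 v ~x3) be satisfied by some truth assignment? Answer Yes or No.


Check all 8 possible truth assignments.
Number of satisfying assignments found: 0.
The formula is unsatisfiable.

No


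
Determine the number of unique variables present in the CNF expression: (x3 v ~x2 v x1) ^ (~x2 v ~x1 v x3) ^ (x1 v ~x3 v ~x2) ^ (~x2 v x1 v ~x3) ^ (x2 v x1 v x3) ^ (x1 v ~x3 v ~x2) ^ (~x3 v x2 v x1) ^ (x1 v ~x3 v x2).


Identify each distinct variable in the formula.
Variables found: x1, x2, x3.
Total distinct variables = 3.

3


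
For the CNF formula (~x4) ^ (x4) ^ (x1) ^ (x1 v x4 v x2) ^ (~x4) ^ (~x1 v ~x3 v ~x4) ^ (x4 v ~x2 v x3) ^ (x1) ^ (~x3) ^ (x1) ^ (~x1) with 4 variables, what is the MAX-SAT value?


Enumerate all 16 truth assignments.
For each, count how many of the 11 clauses are satisfied.
The formula is not fully satisfiable, so the maximum is below 11.
Maximum simultaneously satisfiable clauses = 9.

9


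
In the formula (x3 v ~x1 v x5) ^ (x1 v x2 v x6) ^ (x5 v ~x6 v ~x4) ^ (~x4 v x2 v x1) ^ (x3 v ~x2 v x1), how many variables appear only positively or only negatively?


A pure literal appears in only one polarity across all clauses.
Pure literals: x3 (positive only), x4 (negative only), x5 (positive only).
Count = 3.

3


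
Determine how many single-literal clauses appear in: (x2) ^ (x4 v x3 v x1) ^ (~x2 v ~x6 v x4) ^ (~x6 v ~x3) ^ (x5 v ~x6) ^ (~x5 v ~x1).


A unit clause contains exactly one literal.
Unit clauses found: (x2).
Count = 1.

1


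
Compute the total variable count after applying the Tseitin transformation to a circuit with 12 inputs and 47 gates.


The Tseitin transformation introduces one auxiliary variable per gate.
Total variables = inputs + gates = 12 + 47 = 59.

59


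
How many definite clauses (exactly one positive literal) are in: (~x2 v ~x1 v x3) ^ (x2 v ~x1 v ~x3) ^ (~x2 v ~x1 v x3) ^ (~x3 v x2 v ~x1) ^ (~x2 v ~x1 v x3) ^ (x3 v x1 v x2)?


A definite clause has exactly one positive literal.
Clause 1: 1 positive -> definite
Clause 2: 1 positive -> definite
Clause 3: 1 positive -> definite
Clause 4: 1 positive -> definite
Clause 5: 1 positive -> definite
Clause 6: 3 positive -> not definite
Definite clause count = 5.

5


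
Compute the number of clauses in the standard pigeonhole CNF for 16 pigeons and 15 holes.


The PHP encoding has two parts:
1) At-least-one-hole clauses: 16 (one per pigeon, each with 15 literals).
2) At-most-one-pigeon-per-hole clauses: 15 holes * C(16,2) = 15 * 120 = 1800.
Total clauses = 16 + 1800 = 1816.

1816


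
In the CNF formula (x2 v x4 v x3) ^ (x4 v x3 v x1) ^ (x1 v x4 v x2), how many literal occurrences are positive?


Scan each clause for unnegated literals.
Clause 1: 3 positive; Clause 2: 3 positive; Clause 3: 3 positive.
Total positive literal occurrences = 9.

9


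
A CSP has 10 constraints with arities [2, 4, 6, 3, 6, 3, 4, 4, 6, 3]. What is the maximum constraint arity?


The arities are: 2, 4, 6, 3, 6, 3, 4, 4, 6, 3.
Scan for the maximum value.
Maximum arity = 6.

6


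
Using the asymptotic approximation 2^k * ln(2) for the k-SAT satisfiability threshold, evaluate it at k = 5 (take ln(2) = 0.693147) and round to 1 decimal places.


Using the asymptotic formula: threshold ~ 2^k * ln(2).
2^5 = 32.
32 * 0.693147 = 22.2.

22.2


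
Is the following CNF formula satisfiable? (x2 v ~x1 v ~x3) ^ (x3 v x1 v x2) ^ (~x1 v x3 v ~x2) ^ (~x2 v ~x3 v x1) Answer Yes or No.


Check all 8 possible truth assignments.
Number of satisfying assignments found: 4.
The formula is satisfiable.

Yes


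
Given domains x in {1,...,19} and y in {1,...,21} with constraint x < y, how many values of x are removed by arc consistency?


For the constraint x < y, x needs a supporting value in y's domain.
x can be at most 20 (one less than y's maximum).
Valid x values from domain: 19 out of 19.
Pruned = 19 - 19 = 0.

0


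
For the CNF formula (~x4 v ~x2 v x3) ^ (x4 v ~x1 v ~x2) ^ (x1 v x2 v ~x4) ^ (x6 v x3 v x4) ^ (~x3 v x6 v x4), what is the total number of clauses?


Each group enclosed in parentheses joined by ^ is one clause.
Counting the conjuncts: 5 clauses.

5


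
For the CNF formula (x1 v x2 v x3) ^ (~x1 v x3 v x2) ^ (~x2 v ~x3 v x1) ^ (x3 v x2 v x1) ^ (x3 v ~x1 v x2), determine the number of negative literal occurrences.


Scan each clause for negated literals.
Clause 1: 0 negative; Clause 2: 1 negative; Clause 3: 2 negative; Clause 4: 0 negative; Clause 5: 1 negative.
Total negative literal occurrences = 4.

4


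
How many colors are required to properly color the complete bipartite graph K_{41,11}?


K_{41,11} is bipartite by definition: the two parts are independent sets, with every edge crossing between them.
Color all vertices in one part with color 1 and all vertices in the other part with color 2.
Since the graph has at least one edge, one color does not suffice.
Chromatic number = 2.

2


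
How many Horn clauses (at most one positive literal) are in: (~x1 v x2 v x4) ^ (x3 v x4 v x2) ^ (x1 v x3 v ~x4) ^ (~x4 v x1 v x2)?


A Horn clause has at most one positive literal.
Clause 1: 2 positive lit(s) -> not Horn
Clause 2: 3 positive lit(s) -> not Horn
Clause 3: 2 positive lit(s) -> not Horn
Clause 4: 2 positive lit(s) -> not Horn
Total Horn clauses = 0.

0


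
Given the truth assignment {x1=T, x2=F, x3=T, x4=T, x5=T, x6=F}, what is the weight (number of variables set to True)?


The weight is the number of variables assigned True.
True variables: x1, x3, x4, x5.
Weight = 4.

4


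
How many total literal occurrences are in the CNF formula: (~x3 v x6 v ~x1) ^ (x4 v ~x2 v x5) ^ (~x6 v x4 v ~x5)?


Clause lengths: 3, 3, 3.
Sum = 3 + 3 + 3 = 9.

9


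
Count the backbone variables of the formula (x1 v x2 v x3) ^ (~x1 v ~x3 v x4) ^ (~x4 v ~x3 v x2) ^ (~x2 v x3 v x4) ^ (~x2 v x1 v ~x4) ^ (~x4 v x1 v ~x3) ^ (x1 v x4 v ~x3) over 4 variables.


Find all satisfying assignments: 4 model(s).
Check which variables have the same value in every model.
Fixed variables: x1=T.
Backbone size = 1.

1


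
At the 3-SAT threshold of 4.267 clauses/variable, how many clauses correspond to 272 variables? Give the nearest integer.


The 3-SAT phase transition occurs at approximately 4.267 clauses per variable.
m = 4.267 * 272 = 1160.624.
Rounded to nearest integer: 1161.

1161


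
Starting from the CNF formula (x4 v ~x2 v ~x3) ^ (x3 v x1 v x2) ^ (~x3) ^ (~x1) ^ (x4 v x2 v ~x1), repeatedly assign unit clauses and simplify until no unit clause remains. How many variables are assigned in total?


Unit propagation repeatedly assigns the literal in any unit clause, then simplifies.
Assignments in order: x3 = F, x1 = F, x2 = T.
No further unit clauses remain.
Total variables assigned = 3.

3


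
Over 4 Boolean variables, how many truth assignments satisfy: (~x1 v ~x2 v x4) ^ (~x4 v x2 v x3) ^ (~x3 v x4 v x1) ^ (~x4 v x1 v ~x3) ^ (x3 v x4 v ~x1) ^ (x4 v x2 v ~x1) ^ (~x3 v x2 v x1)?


Enumerate all 16 truth assignments over 4 variables.
Test each against every clause.
Satisfying assignments found: 6.

6


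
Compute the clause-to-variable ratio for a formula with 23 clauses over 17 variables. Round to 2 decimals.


Clause-to-variable ratio = clauses / variables.
23 / 17 = 1.35.

1.35


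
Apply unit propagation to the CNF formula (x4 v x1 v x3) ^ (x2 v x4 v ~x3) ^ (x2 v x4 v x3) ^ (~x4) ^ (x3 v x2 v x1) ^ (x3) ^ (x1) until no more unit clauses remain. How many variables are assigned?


Unit propagation repeatedly assigns the literal in any unit clause, then simplifies.
Assignments in order: x4 = F, x3 = T, x2 = T, x1 = T.
No further unit clauses remain.
Total variables assigned = 4.

4


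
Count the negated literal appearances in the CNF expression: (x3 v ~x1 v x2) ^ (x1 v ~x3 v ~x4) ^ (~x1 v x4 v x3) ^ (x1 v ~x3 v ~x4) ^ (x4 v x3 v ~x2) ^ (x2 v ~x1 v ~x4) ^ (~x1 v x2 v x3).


Scan each clause for negated literals.
Clause 1: 1 negative; Clause 2: 2 negative; Clause 3: 1 negative; Clause 4: 2 negative; Clause 5: 1 negative; Clause 6: 2 negative; Clause 7: 1 negative.
Total negative literal occurrences = 10.

10


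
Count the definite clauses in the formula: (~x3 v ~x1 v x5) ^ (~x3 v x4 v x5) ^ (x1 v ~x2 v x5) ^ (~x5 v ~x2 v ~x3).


A definite clause has exactly one positive literal.
Clause 1: 1 positive -> definite
Clause 2: 2 positive -> not definite
Clause 3: 2 positive -> not definite
Clause 4: 0 positive -> not definite
Definite clause count = 1.

1


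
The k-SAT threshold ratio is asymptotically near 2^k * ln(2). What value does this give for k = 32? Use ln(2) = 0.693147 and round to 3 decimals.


Using the asymptotic formula: threshold ~ 2^k * ln(2).
2^32 = 4294967296.
4294967296 * 0.693147 = 2977043696.321.

2977043696.321


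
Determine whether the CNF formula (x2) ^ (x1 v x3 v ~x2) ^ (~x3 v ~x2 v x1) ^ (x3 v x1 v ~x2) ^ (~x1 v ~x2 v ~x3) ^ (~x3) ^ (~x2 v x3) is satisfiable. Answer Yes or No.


Check all 8 possible truth assignments.
Number of satisfying assignments found: 0.
The formula is unsatisfiable.

No


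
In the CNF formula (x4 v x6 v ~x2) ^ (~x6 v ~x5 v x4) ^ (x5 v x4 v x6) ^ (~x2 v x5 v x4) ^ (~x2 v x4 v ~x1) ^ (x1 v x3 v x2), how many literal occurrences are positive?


Scan each clause for unnegated literals.
Clause 1: 2 positive; Clause 2: 1 positive; Clause 3: 3 positive; Clause 4: 2 positive; Clause 5: 1 positive; Clause 6: 3 positive.
Total positive literal occurrences = 12.

12


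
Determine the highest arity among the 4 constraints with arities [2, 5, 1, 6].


The arities are: 2, 5, 1, 6.
Scan for the maximum value.
Maximum arity = 6.

6


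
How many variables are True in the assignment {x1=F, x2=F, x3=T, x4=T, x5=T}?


The weight is the number of variables assigned True.
True variables: x3, x4, x5.
Weight = 3.

3


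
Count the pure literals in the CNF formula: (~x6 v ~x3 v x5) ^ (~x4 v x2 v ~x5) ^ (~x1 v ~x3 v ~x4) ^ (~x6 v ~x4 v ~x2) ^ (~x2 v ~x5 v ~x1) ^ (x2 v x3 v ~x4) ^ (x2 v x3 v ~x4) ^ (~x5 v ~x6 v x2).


A pure literal appears in only one polarity across all clauses.
Pure literals: x1 (negative only), x4 (negative only), x6 (negative only).
Count = 3.

3


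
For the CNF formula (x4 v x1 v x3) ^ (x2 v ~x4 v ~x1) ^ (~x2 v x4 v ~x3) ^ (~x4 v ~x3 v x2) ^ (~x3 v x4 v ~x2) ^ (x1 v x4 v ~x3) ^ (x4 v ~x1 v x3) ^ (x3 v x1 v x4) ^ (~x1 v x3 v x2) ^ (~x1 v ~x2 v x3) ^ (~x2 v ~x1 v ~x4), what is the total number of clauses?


Each group enclosed in parentheses joined by ^ is one clause.
Counting the conjuncts: 11 clauses.

11


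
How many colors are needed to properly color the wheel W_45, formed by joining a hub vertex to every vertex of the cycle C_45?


W_45 consists of the cycle C_45 together with a hub vertex adjacent to every cycle vertex.
The cycle C_45 needs 3 colors (odd cycle -> 3).
The hub is adjacent to every cycle vertex, so it must receive a new color distinct from all of them.
Chromatic number = 3 + 1 = 4.

4


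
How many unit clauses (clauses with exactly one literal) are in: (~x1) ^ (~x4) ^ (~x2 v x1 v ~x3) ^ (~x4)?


A unit clause contains exactly one literal.
Unit clauses found: (~x1), (~x4), (~x4).
Count = 3.

3


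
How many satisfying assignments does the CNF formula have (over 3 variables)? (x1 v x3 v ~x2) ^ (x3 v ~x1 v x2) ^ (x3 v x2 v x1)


Enumerate all 8 truth assignments over 3 variables.
Test each against every clause.
Satisfying assignments found: 5.

5


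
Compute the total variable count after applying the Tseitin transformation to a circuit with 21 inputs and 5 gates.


The Tseitin transformation introduces one auxiliary variable per gate.
Total variables = inputs + gates = 21 + 5 = 26.

26


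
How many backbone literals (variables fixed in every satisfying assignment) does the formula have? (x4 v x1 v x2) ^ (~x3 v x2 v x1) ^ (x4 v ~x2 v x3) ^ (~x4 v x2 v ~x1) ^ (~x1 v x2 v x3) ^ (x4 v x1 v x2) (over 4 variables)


Find all satisfying assignments: 8 model(s).
Check which variables have the same value in every model.
No variable is fixed across all models.
Backbone size = 0.

0


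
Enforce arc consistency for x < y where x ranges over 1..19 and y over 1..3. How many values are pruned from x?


For the constraint x < y, x needs a supporting value in y's domain.
x can be at most 2 (one less than y's maximum).
Valid x values from domain: 2 out of 19.
Pruned = 19 - 2 = 17.

17


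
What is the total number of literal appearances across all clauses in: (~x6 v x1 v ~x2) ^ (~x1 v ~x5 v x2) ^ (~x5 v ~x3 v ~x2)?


Clause lengths: 3, 3, 3.
Sum = 3 + 3 + 3 = 9.

9


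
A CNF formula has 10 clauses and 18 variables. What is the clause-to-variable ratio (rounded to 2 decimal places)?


Clause-to-variable ratio = clauses / variables.
10 / 18 = 0.56.

0.56


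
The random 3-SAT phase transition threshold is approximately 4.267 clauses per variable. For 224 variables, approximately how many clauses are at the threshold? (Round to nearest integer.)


The 3-SAT phase transition occurs at approximately 4.267 clauses per variable.
m = 4.267 * 224 = 955.808.
Rounded to nearest integer: 956.

956


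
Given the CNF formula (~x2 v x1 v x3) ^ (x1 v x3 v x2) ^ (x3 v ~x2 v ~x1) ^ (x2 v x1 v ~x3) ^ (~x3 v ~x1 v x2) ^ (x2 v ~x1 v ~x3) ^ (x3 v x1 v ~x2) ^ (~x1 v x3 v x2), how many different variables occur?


Identify each distinct variable in the formula.
Variables found: x1, x2, x3.
Total distinct variables = 3.

3


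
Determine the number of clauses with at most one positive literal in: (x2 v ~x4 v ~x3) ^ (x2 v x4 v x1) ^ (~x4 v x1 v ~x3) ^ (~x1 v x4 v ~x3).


A Horn clause has at most one positive literal.
Clause 1: 1 positive lit(s) -> Horn
Clause 2: 3 positive lit(s) -> not Horn
Clause 3: 1 positive lit(s) -> Horn
Clause 4: 1 positive lit(s) -> Horn
Total Horn clauses = 3.

3


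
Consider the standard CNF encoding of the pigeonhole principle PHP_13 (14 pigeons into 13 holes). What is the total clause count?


The PHP encoding has two parts:
1) At-least-one-hole clauses: 14 (one per pigeon, each with 13 literals).
2) At-most-one-pigeon-per-hole clauses: 13 holes * C(14,2) = 13 * 91 = 1183.
Total clauses = 14 + 1183 = 1197.

1197


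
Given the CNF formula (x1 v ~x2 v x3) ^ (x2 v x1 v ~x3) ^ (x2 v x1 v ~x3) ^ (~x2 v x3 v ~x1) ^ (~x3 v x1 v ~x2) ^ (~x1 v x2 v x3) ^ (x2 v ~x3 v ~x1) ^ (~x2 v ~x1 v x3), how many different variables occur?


Identify each distinct variable in the formula.
Variables found: x1, x2, x3.
Total distinct variables = 3.

3


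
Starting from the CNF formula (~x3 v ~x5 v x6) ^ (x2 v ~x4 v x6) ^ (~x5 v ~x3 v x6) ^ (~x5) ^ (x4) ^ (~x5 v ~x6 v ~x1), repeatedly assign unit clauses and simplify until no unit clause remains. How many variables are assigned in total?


Unit propagation repeatedly assigns the literal in any unit clause, then simplifies.
Assignments in order: x5 = F, x4 = T.
No further unit clauses remain.
Total variables assigned = 2.

2


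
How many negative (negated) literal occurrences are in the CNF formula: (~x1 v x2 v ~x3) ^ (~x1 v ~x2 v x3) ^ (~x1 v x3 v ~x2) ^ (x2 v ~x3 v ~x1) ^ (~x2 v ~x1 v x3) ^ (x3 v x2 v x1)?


Scan each clause for negated literals.
Clause 1: 2 negative; Clause 2: 2 negative; Clause 3: 2 negative; Clause 4: 2 negative; Clause 5: 2 negative; Clause 6: 0 negative.
Total negative literal occurrences = 10.

10


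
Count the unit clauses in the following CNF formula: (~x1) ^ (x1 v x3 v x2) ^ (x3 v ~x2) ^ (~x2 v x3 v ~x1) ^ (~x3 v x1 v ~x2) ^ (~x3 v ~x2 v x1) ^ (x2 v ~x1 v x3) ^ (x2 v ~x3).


A unit clause contains exactly one literal.
Unit clauses found: (~x1).
Count = 1.

1


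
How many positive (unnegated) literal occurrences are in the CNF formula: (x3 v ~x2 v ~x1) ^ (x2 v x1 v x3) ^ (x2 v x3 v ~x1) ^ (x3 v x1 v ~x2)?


Scan each clause for unnegated literals.
Clause 1: 1 positive; Clause 2: 3 positive; Clause 3: 2 positive; Clause 4: 2 positive.
Total positive literal occurrences = 8.

8


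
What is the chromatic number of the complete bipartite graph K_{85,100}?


K_{85,100} is bipartite by definition: the two parts are independent sets, with every edge crossing between them.
Color all vertices in one part with color 1 and all vertices in the other part with color 2.
Since the graph has at least one edge, one color does not suffice.
Chromatic number = 2.

2


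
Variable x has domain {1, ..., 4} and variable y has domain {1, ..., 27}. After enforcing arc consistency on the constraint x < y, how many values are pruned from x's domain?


For the constraint x < y, x needs a supporting value in y's domain.
x can be at most 26 (one less than y's maximum).
Valid x values from domain: 4 out of 4.
Pruned = 4 - 4 = 0.

0


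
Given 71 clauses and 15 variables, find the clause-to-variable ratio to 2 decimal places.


Clause-to-variable ratio = clauses / variables.
71 / 15 = 4.73.

4.73


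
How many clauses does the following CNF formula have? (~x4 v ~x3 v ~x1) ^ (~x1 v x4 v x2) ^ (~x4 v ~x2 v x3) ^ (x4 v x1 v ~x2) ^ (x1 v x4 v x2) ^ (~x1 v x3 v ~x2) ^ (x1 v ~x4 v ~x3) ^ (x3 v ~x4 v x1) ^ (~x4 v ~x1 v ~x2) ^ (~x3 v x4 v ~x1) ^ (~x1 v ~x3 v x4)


Each group enclosed in parentheses joined by ^ is one clause.
Counting the conjuncts: 11 clauses.

11


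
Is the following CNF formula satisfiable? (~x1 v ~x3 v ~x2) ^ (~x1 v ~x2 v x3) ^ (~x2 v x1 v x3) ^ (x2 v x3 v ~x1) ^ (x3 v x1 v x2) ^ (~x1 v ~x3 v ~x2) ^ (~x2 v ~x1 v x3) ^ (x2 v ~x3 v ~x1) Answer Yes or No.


Check all 8 possible truth assignments.
Number of satisfying assignments found: 2.
The formula is satisfiable.

Yes


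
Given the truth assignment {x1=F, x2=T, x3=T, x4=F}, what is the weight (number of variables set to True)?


The weight is the number of variables assigned True.
True variables: x2, x3.
Weight = 2.

2


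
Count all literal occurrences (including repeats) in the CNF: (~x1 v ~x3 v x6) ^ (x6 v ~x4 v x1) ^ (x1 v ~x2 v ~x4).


Clause lengths: 3, 3, 3.
Sum = 3 + 3 + 3 = 9.

9


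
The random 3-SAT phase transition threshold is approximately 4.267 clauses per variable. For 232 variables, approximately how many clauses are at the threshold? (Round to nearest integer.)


The 3-SAT phase transition occurs at approximately 4.267 clauses per variable.
m = 4.267 * 232 = 989.944.
Rounded to nearest integer: 990.

990


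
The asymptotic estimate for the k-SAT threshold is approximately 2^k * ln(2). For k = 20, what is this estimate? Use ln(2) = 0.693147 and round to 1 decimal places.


Using the asymptotic formula: threshold ~ 2^k * ln(2).
2^20 = 1048576.
1048576 * 0.693147 = 726817.3.

726817.3


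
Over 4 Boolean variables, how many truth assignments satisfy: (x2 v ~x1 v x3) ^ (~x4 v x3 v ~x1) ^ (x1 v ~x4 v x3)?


Enumerate all 16 truth assignments over 4 variables.
Test each against every clause.
Satisfying assignments found: 11.

11


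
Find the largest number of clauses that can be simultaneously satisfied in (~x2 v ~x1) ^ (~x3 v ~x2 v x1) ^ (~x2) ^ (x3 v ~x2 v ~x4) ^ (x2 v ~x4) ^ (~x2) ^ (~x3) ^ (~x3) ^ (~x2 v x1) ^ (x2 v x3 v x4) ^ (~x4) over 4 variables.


Enumerate all 16 truth assignments.
For each, count how many of the 11 clauses are satisfied.
The formula is not fully satisfiable, so the maximum is below 11.
Maximum simultaneously satisfiable clauses = 10.

10


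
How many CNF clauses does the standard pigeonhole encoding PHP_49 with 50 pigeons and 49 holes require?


The PHP encoding has two parts:
1) At-least-one-hole clauses: 50 (one per pigeon, each with 49 literals).
2) At-most-one-pigeon-per-hole clauses: 49 holes * C(50,2) = 49 * 1225 = 60025.
Total clauses = 50 + 60025 = 60075.

60075


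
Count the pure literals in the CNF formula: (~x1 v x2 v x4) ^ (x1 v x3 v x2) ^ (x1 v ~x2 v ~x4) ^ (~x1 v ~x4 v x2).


A pure literal appears in only one polarity across all clauses.
Pure literals: x3 (positive only).
Count = 1.

1


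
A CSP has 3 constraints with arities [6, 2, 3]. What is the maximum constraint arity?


The arities are: 6, 2, 3.
Scan for the maximum value.
Maximum arity = 6.

6


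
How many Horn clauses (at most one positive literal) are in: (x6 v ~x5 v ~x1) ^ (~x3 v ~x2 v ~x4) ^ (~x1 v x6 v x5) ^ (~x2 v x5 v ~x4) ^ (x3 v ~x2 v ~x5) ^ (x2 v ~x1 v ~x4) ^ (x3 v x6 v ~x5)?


A Horn clause has at most one positive literal.
Clause 1: 1 positive lit(s) -> Horn
Clause 2: 0 positive lit(s) -> Horn
Clause 3: 2 positive lit(s) -> not Horn
Clause 4: 1 positive lit(s) -> Horn
Clause 5: 1 positive lit(s) -> Horn
Clause 6: 1 positive lit(s) -> Horn
Clause 7: 2 positive lit(s) -> not Horn
Total Horn clauses = 5.

5


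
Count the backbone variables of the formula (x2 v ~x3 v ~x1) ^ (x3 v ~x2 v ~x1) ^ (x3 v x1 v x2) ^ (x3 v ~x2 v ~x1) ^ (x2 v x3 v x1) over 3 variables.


Find all satisfying assignments: 5 model(s).
Check which variables have the same value in every model.
No variable is fixed across all models.
Backbone size = 0.

0


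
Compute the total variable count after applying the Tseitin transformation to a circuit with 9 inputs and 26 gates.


The Tseitin transformation introduces one auxiliary variable per gate.
Total variables = inputs + gates = 9 + 26 = 35.

35


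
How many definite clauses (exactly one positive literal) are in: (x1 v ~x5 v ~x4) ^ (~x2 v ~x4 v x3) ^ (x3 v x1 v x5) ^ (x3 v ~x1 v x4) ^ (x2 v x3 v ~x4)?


A definite clause has exactly one positive literal.
Clause 1: 1 positive -> definite
Clause 2: 1 positive -> definite
Clause 3: 3 positive -> not definite
Clause 4: 2 positive -> not definite
Clause 5: 2 positive -> not definite
Definite clause count = 2.

2


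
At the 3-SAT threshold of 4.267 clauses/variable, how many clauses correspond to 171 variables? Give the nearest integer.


The 3-SAT phase transition occurs at approximately 4.267 clauses per variable.
m = 4.267 * 171 = 729.657.
Rounded to nearest integer: 730.

730


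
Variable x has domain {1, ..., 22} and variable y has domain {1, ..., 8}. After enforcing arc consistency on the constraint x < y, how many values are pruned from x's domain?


For the constraint x < y, x needs a supporting value in y's domain.
x can be at most 7 (one less than y's maximum).
Valid x values from domain: 7 out of 22.
Pruned = 22 - 7 = 15.

15


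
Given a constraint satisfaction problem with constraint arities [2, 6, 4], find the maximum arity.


The arities are: 2, 6, 4.
Scan for the maximum value.
Maximum arity = 6.

6


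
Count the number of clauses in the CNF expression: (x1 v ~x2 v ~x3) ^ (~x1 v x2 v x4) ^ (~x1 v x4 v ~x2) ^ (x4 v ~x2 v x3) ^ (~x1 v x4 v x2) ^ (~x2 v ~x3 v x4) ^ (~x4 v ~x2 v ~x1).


Each group enclosed in parentheses joined by ^ is one clause.
Counting the conjuncts: 7 clauses.

7


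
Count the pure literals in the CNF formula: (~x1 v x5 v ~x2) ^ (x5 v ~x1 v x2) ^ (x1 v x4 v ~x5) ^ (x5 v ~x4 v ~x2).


A pure literal appears in only one polarity across all clauses.
No pure literals found.
Count = 0.

0


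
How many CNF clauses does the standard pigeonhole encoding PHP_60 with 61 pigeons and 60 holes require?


The PHP encoding has two parts:
1) At-least-one-hole clauses: 61 (one per pigeon, each with 60 literals).
2) At-most-one-pigeon-per-hole clauses: 60 holes * C(61,2) = 60 * 1830 = 109800.
Total clauses = 61 + 109800 = 109861.

109861


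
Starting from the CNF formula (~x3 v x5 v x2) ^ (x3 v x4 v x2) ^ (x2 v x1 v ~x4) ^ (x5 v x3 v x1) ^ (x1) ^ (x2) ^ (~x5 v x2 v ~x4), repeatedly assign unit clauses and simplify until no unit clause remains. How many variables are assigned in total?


Unit propagation repeatedly assigns the literal in any unit clause, then simplifies.
Assignments in order: x1 = T, x2 = T.
No further unit clauses remain.
Total variables assigned = 2.

2


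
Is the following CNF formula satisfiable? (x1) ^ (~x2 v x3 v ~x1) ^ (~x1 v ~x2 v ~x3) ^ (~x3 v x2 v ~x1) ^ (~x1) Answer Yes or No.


Check all 8 possible truth assignments.
Number of satisfying assignments found: 0.
The formula is unsatisfiable.

No


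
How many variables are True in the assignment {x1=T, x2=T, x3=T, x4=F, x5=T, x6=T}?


The weight is the number of variables assigned True.
True variables: x1, x2, x3, x5, x6.
Weight = 5.

5


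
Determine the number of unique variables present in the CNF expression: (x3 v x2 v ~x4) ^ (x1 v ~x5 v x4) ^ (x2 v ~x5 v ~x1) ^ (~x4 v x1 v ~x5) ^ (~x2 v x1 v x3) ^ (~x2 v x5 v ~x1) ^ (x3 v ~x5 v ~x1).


Identify each distinct variable in the formula.
Variables found: x1, x2, x3, x4, x5.
Total distinct variables = 5.

5


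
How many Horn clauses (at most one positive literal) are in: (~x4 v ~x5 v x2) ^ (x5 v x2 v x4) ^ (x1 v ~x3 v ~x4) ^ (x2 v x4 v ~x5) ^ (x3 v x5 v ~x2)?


A Horn clause has at most one positive literal.
Clause 1: 1 positive lit(s) -> Horn
Clause 2: 3 positive lit(s) -> not Horn
Clause 3: 1 positive lit(s) -> Horn
Clause 4: 2 positive lit(s) -> not Horn
Clause 5: 2 positive lit(s) -> not Horn
Total Horn clauses = 2.

2


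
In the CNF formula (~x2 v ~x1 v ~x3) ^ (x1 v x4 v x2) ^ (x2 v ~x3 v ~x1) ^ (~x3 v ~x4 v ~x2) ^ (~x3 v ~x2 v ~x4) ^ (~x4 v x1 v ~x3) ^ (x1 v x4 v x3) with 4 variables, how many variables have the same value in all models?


Find all satisfying assignments: 7 model(s).
Check which variables have the same value in every model.
No variable is fixed across all models.
Backbone size = 0.

0


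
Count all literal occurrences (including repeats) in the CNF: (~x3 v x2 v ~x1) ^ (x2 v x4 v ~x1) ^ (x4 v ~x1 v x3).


Clause lengths: 3, 3, 3.
Sum = 3 + 3 + 3 = 9.

9


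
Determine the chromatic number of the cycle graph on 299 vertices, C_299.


An odd cycle cannot be 2-colored: alternating two colors around the cycle returns to the start with a conflict.
Since 299 is odd, three colors are required (and three suffice).
Chromatic number = 3.

3


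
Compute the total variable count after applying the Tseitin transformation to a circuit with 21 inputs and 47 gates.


The Tseitin transformation introduces one auxiliary variable per gate.
Total variables = inputs + gates = 21 + 47 = 68.

68


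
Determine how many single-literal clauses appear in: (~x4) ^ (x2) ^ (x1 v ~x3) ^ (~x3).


A unit clause contains exactly one literal.
Unit clauses found: (~x4), (x2), (~x3).
Count = 3.

3


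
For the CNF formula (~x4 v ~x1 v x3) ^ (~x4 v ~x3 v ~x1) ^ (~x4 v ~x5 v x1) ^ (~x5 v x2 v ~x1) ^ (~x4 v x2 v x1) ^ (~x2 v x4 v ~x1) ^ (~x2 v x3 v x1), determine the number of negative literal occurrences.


Scan each clause for negated literals.
Clause 1: 2 negative; Clause 2: 3 negative; Clause 3: 2 negative; Clause 4: 2 negative; Clause 5: 1 negative; Clause 6: 2 negative; Clause 7: 1 negative.
Total negative literal occurrences = 13.

13


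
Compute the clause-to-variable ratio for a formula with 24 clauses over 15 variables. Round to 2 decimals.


Clause-to-variable ratio = clauses / variables.
24 / 15 = 1.6.

1.6


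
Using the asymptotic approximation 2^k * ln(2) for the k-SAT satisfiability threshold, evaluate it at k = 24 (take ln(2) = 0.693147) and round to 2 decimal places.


Using the asymptotic formula: threshold ~ 2^k * ln(2).
2^24 = 16777216.
16777216 * 0.693147 = 11629076.94.

11629076.94


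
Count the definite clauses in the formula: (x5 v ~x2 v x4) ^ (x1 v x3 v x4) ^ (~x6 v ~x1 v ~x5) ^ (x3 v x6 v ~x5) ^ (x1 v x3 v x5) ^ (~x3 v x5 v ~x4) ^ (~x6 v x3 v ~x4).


A definite clause has exactly one positive literal.
Clause 1: 2 positive -> not definite
Clause 2: 3 positive -> not definite
Clause 3: 0 positive -> not definite
Clause 4: 2 positive -> not definite
Clause 5: 3 positive -> not definite
Clause 6: 1 positive -> definite
Clause 7: 1 positive -> definite
Definite clause count = 2.

2


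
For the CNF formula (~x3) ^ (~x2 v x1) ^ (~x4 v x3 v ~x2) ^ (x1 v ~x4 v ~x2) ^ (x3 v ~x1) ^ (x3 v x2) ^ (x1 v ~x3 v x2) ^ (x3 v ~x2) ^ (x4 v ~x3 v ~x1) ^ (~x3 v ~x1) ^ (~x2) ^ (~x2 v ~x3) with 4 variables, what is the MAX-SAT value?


Enumerate all 16 truth assignments.
For each, count how many of the 12 clauses are satisfied.
The formula is not fully satisfiable, so the maximum is below 12.
Maximum simultaneously satisfiable clauses = 11.

11


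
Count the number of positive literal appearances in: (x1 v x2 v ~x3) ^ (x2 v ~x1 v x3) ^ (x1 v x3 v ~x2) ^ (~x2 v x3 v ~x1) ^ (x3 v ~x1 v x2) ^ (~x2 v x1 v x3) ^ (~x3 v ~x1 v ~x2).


Scan each clause for unnegated literals.
Clause 1: 2 positive; Clause 2: 2 positive; Clause 3: 2 positive; Clause 4: 1 positive; Clause 5: 2 positive; Clause 6: 2 positive; Clause 7: 0 positive.
Total positive literal occurrences = 11.

11


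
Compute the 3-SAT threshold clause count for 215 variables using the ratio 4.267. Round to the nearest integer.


The 3-SAT phase transition occurs at approximately 4.267 clauses per variable.
m = 4.267 * 215 = 917.405.
Rounded to nearest integer: 917.

917


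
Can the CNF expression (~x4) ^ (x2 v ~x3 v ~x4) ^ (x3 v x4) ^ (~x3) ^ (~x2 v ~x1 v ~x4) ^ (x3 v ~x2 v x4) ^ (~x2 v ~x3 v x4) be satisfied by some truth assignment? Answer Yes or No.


Check all 16 possible truth assignments.
Number of satisfying assignments found: 0.
The formula is unsatisfiable.

No


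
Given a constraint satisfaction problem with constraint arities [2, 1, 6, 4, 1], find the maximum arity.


The arities are: 2, 1, 6, 4, 1.
Scan for the maximum value.
Maximum arity = 6.

6


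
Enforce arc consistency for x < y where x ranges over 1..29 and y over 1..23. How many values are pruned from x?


For the constraint x < y, x needs a supporting value in y's domain.
x can be at most 22 (one less than y's maximum).
Valid x values from domain: 22 out of 29.
Pruned = 29 - 22 = 7.

7


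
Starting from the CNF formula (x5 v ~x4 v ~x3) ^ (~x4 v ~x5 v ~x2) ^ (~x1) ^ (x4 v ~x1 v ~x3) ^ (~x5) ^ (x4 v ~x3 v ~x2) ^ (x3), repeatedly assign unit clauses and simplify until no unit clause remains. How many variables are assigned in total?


Unit propagation repeatedly assigns the literal in any unit clause, then simplifies.
Assignments in order: x1 = F, x5 = F, x3 = T, x4 = F, x2 = F.
No further unit clauses remain.
Total variables assigned = 5.

5


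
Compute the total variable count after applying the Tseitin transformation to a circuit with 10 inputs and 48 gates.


The Tseitin transformation introduces one auxiliary variable per gate.
Total variables = inputs + gates = 10 + 48 = 58.

58


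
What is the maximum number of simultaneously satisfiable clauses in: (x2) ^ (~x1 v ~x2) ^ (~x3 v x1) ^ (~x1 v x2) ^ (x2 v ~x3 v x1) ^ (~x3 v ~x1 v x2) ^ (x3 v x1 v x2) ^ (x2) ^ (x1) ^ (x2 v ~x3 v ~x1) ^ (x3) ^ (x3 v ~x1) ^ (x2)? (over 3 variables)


Enumerate all 8 truth assignments.
For each, count how many of the 13 clauses are satisfied.
The formula is not fully satisfiable, so the maximum is below 13.
Maximum simultaneously satisfiable clauses = 12.

12


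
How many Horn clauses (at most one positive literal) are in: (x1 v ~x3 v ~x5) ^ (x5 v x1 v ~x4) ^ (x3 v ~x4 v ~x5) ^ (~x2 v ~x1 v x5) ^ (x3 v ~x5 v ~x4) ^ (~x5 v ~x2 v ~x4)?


A Horn clause has at most one positive literal.
Clause 1: 1 positive lit(s) -> Horn
Clause 2: 2 positive lit(s) -> not Horn
Clause 3: 1 positive lit(s) -> Horn
Clause 4: 1 positive lit(s) -> Horn
Clause 5: 1 positive lit(s) -> Horn
Clause 6: 0 positive lit(s) -> Horn
Total Horn clauses = 5.

5
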